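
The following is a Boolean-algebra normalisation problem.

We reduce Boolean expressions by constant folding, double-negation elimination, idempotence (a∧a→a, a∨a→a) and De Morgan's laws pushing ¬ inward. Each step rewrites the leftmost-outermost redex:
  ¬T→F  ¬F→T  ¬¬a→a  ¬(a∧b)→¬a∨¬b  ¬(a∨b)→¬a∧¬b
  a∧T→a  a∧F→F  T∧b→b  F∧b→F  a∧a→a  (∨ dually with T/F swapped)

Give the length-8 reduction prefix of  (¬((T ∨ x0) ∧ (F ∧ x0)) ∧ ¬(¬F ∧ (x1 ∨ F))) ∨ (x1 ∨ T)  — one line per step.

  start: (¬((T ∨ x0) ∧ (F ∧ x0)) ∧ ¬(¬F ∧ (x1 ∨ F))) ∨ (x1 ∨ T)
  step 1: ((¬(T ∨ x0) ∨ ¬(F ∧ x0)) ∧ ¬(¬F ∧ (x1 ∨ F))) ∨ (x1 ∨ T)
  step 2: (((¬T ∧ ¬x0) ∨ ¬(F ∧ x0)) ∧ ¬(¬F ∧ (x1 ∨ F))) ∨ (x1 ∨ T)
  step 3: (((F ∧ ¬x0) ∨ ¬(F ∧ x0)) ∧ ¬(¬F ∧ (x1 ∨ F))) ∨ (x1 ∨ T)
  step 4: ((F ∨ ¬(F ∧ x0)) ∧ ¬(¬F ∧ (x1 ∨ F))) ∨ (x1 ∨ T)
  step 5: (¬(F ∧ x0) ∧ ¬(¬F ∧ (x1 ∨ F))) ∨ (x1 ∨ T)
  step 6: ((¬F ∨ ¬x0) ∧ ¬(¬F ∧ (x1 ∨ F))) ∨ (x1 ∨ T)
  step 7: ((T ∨ ¬x0) ∧ ¬(¬F ∧ (x1 ∨ F))) ∨ (x1 ∨ T)
  step 8: (T ∧ ¬(¬F ∧ (x1 ∨ F))) ∨ (x1 ∨ T)

Answer: after 8 steps: (T ∧ ¬(¬F ∧ (x1 ∨ F))) ∨ (x1 ∨ T)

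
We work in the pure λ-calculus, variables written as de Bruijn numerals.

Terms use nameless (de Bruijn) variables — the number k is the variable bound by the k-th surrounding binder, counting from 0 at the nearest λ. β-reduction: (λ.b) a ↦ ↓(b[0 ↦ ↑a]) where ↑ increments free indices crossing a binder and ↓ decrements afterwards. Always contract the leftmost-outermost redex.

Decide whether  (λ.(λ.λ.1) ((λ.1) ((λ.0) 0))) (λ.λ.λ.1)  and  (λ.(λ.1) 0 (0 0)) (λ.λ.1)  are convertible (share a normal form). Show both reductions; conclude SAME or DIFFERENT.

Term A:
  start: (λ.(λ.λ.1) ((λ.1) ((λ.0) 0))) (λ.λ.λ.1)
  [1] (λ.λ.1) ((λ.λ.λ.λ.1) ((λ.0) (λ.λ.λ.1)))
  [2] λ.(λ.λ.λ.λ.1) ((λ.0) (λ.λ.λ.1))
  [3] λ.λ.λ.λ.1

Term B:
  start: (λ.(λ.1) 0 (0 0)) (λ.λ.1)
  [1] (λ.λ.λ.1) (λ.λ.1) ((λ.λ.1) (λ.λ.1))
  [2] (λ.λ.1) ((λ.λ.1) (λ.λ.1))
  [3] λ.(λ.λ.1) (λ.λ.1)
  [4] λ.λ.λ.λ.1

Answer: SAME — A ⇓ λ.λ.λ.λ.1, B ⇓ λ.λ.λ.λ.1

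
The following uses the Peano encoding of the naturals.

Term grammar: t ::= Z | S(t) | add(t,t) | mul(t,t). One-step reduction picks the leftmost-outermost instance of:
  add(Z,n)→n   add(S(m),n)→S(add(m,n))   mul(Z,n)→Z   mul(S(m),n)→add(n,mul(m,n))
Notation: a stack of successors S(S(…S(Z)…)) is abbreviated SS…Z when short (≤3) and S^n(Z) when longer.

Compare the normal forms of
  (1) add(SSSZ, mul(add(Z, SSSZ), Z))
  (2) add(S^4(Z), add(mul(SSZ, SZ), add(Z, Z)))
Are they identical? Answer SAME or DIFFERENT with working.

Term A:
  start: add(SSSZ, mul(add(Z, SSSZ), Z))
  [1] S(add(SSZ, mul(add(Z, SSSZ), Z)))
  [2] S(S(add(SZ, mul(add(Z, SSSZ), Z))))
  [3] S(S(S(add(Z, mul(add(Z, SSSZ), Z)))))
  [4] S(S(S(mul(add(Z, SSSZ), Z))))
  [5] S(S(S(mul(SSSZ, Z))))
  [6] S(S(S(add(Z, mul(SSZ, Z)))))
  [7] S(S(S(mul(SSZ, Z))))
  [8] S(S(S(add(Z, mul(SZ, Z)))))
  [9] S(S(S(mul(SZ, Z))))
  [10] S(S(S(add(Z, mul(Z, Z)))))
  [11] S(S(S(mul(Z, Z))))
  [12] SSSZ

Term B:
  start: add(S^4(Z), add(mul(SSZ, SZ), add(Z, Z)))
  [1] S(add(SSSZ, add(mul(SSZ, SZ), add(Z, Z))))
  [2] S(S(add(SSZ, add(mul(SSZ, SZ), add(Z, Z)))))
  [3] S(S(S(add(SZ, add(mul(SSZ, SZ), add(Z, Z))))))
  [4] S(S(S(S(add(Z, add(mul(SSZ, SZ), add(Z, Z)))))))
  [5] S(S(S(S(add(mul(SSZ, SZ), add(Z, Z))))))
  [6] S(S(S(S(add(add(SZ, mul(SZ, SZ)), add(Z, Z))))))
  [7] S(S(S(S(add(S(add(Z, mul(SZ, SZ))), add(Z, Z))))))
  [8] S(S(S(S(S(add(add(Z, mul(SZ, SZ)), add(Z, Z)))))))
  [9] S(S(S(S(S(add(mul(SZ, SZ), add(Z, Z)))))))
  [10] S(S(S(S(S(add(add(SZ, mul(Z, SZ)), add(Z, Z)))))))
  [11] S(S(S(S(S(add(S(add(Z, mul(Z, SZ))), add(Z, Z)))))))
  [12] S(S(S(S(S(S(add(add(Z, mul(Z, SZ)), add(Z, Z))))))))
  [13] S(S(S(S(S(S(add(mul(Z, SZ), add(Z, Z))))))))
  [14] S(S(S(S(S(S(add(Z, add(Z, Z))))))))
  [15] S(S(S(S(S(S(add(Z, Z)))))))
  [16] S^6(Z)

Answer: DIFFERENT — A ⇓ SSSZ, B ⇓ S^6(Z)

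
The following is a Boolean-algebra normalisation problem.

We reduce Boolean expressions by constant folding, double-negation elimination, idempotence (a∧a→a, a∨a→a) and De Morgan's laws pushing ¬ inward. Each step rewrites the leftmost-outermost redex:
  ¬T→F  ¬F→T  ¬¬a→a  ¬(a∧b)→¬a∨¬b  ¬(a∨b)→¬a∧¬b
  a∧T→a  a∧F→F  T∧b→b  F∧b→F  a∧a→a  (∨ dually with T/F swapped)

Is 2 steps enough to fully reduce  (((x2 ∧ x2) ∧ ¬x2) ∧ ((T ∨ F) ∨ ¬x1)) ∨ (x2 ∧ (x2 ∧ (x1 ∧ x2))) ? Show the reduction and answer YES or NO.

  start: (((x2 ∧ x2) ∧ ¬x2) ∧ ((T ∨ F) ∨ ¬x1)) ∨ (x2 ∧ (x2 ∧ (x1 ∧ x2)))
  step 1: ((x2 ∧ ¬x2) ∧ ((T ∨ F) ∨ ¬x1)) ∨ (x2 ∧ (x2 ∧ (x1 ∧ x2)))
  step 2: ((x2 ∧ ¬x2) ∧ (T ∨ ¬x1)) ∨ (x2 ∧ (x2 ∧ (x1 ∧ x2)))

Answer: NO — after 2 steps the term is ((x2 ∧ ¬x2) ∧ (T ∨ ¬x1)) ∨ (x2 ∧ (x2 ∧ (x1 ∧ x2))), not yet normal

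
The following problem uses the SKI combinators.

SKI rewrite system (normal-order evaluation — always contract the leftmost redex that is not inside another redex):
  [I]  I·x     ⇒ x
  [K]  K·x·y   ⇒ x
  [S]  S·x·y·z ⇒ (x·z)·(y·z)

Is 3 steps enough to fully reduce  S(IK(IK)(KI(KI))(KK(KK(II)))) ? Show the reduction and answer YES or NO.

Answer: NO — after 3 steps the term is S(K(KK(KK(II)))), not yet normal

Reduction:
  start: S(IK(IK)(KI(KI))(KK(KK(II))))
  [1] S(K(IK)(KI(KI))(KK(KK(II))))
  [2] S(IK(KK(KK(II))))
  [3] S(K(KK(KK(II))))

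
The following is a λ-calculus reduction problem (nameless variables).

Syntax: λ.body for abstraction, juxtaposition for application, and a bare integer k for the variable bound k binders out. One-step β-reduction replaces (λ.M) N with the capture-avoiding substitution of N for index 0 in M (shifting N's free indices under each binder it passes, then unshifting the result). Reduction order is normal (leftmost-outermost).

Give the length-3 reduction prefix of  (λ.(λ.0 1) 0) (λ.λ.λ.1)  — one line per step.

Answer: after 3 steps: λ.λ.1

Derivation:
  start: (λ.(λ.0 1) 0) (λ.λ.λ.1)
  →1  (λ.0 (λ.λ.λ.1)) (λ.λ.λ.1)
  →2  (λ.λ.λ.1) (λ.λ.λ.1)
  →3  λ.λ.1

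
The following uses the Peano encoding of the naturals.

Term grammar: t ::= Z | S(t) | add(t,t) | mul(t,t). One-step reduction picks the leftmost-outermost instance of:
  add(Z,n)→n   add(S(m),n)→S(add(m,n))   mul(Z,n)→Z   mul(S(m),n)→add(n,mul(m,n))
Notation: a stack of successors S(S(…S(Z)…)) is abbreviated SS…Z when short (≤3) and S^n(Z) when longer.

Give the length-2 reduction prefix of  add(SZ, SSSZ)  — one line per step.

Answer: after 2 steps: S^4(Z)

Reduction:
  start: add(SZ, SSSZ)
  →1  S(add(Z, SSSZ))
  →2  S^4(Z)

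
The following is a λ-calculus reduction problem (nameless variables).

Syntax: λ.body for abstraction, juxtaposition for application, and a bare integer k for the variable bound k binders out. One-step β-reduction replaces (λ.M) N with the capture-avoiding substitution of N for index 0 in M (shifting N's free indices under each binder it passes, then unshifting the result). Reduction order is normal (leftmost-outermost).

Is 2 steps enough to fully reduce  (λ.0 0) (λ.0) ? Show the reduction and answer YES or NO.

  start: (λ.0 0) (λ.0)
  →1  (λ.0) (λ.0)
  →2  λ.0

Answer: YES — reaches normal form λ.0 in 2 ≤ 2 steps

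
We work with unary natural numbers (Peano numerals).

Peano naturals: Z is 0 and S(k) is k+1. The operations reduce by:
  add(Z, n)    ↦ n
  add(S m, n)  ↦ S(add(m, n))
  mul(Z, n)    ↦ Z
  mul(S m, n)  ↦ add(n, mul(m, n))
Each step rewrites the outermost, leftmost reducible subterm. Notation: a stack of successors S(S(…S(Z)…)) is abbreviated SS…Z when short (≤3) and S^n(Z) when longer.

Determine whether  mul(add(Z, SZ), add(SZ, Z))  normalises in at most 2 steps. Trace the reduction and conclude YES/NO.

  start: mul(add(Z, SZ), add(SZ, Z))
  →1  mul(SZ, add(SZ, Z))
  →2  add(add(SZ, Z), mul(Z, add(SZ, Z)))

Answer: NO — after 2 steps the term is add(add(SZ, Z), mul(Z, add(SZ, Z))), not yet normal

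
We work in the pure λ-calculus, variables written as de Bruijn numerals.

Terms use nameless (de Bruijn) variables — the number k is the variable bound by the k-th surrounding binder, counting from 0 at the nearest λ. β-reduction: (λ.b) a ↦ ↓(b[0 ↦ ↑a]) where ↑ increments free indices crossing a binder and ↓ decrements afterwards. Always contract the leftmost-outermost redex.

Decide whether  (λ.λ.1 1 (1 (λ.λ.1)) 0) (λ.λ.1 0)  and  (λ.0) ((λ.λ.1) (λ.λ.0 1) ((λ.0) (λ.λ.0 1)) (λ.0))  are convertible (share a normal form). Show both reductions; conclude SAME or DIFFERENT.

Answer: DIFFERENT — A ⇓ λ.λ.1, B ⇓ λ.0 (λ.0)

Derivation:
Term A:
  start: (λ.λ.1 1 (1 (λ.λ.1)) 0) (λ.λ.1 0)
  →1  λ.(λ.λ.1 0) (λ.λ.1 0) ((λ.λ.1 0) (λ.λ.1)) 0
  →2  λ.(λ.(λ.λ.1 0) 0) ((λ.λ.1 0) (λ.λ.1)) 0
  →3  λ.(λ.λ.1 0) ((λ.λ.1 0) (λ.λ.1)) 0
  →4  λ.(λ.(λ.λ.1 0) (λ.λ.1) 0) 0
  →5  λ.(λ.λ.1 0) (λ.λ.1) 0
  →6  λ.(λ.(λ.λ.1) 0) 0
  →7  λ.(λ.λ.1) 0
  →8  λ.λ.1

Term B:
  start: (λ.0) ((λ.λ.1) (λ.λ.0 1) ((λ.0) (λ.λ.0 1)) (λ.0))
  →1  (λ.λ.1) (λ.λ.0 1) ((λ.0) (λ.λ.0 1)) (λ.0)
  →2  (λ.λ.λ.0 1) ((λ.0) (λ.λ.0 1)) (λ.0)
  →3  (λ.λ.0 1) (λ.0)
  →4  λ.0 (λ.0)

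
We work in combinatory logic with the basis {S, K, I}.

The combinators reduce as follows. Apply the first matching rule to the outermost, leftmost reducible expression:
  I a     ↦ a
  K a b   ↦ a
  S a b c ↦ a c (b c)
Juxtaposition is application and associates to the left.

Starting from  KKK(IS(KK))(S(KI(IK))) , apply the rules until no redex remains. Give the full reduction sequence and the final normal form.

Answer: normal form = S(KK)  (in 3 steps)

Derivation:
  start: KKK(IS(KK))(S(KI(IK)))
  [1] K(IS(KK))(S(KI(IK)))
  [2] IS(KK)
  [3] S(KK)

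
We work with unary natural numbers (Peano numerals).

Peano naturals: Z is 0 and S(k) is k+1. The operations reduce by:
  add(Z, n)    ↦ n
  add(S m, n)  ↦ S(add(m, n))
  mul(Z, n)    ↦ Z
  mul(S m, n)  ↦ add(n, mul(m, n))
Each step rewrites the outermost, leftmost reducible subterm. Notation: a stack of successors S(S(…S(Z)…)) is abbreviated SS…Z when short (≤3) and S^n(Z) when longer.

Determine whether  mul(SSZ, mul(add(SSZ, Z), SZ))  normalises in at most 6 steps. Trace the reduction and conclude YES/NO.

Answer: NO — after 6 steps the term is S(add(mul(add(SZ, Z), SZ), mul(SZ, mul(add(SSZ, Z), SZ)))), not yet normal

Reduction:
  start: mul(SSZ, mul(add(SSZ, Z), SZ))
  [1] add(mul(add(SSZ, Z), SZ), mul(SZ, mul(add(SSZ, Z), SZ)))
  [2] add(mul(S(add(SZ, Z)), SZ), mul(SZ, mul(add(SSZ, Z), SZ)))
  [3] add(add(SZ, mul(add(SZ, Z), SZ)), mul(SZ, mul(add(SSZ, Z), SZ)))
  [4] add(S(add(Z, mul(add(SZ, Z), SZ))), mul(SZ, mul(add(SSZ, Z), SZ)))
  [5] S(add(add(Z, mul(add(SZ, Z), SZ)), mul(SZ, mul(add(SSZ, Z), SZ))))
  [6] S(add(mul(add(SZ, Z), SZ), mul(SZ, mul(add(SSZ, Z), SZ))))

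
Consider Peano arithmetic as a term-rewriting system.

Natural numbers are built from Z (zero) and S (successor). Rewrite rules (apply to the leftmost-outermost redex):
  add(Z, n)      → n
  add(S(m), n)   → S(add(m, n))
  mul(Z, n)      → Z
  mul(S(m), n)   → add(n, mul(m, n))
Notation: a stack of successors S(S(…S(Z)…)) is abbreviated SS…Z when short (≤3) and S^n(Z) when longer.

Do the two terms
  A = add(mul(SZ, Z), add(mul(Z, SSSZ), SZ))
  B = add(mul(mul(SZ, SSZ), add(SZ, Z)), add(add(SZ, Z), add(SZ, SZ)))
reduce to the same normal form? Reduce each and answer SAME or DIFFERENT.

Answer: DIFFERENT — A ⇓ SZ, B ⇓ S^5(Z)

Derivation:
Term A:
  start: add(mul(SZ, Z), add(mul(Z, SSSZ), SZ))
  →1  add(add(Z, mul(Z, Z)), add(mul(Z, SSSZ), SZ))
  →2  add(mul(Z, Z), add(mul(Z, SSSZ), SZ))
  →3  add(Z, add(mul(Z, SSSZ), SZ))
  →4  add(mul(Z, SSSZ), SZ)
  →5  add(Z, SZ)
  →6  SZ

Term B:
  start: add(mul(mul(SZ, SSZ), add(SZ, Z)), add(add(SZ, Z), add(SZ, SZ)))
  →1  add(mul(add(SSZ, mul(Z, SSZ)), add(SZ, Z)), add(add(SZ, Z), add(SZ, SZ)))
  →2  add(mul(S(add(SZ, mul(Z, SSZ))), add(SZ, Z)), add(add(SZ, Z), add(SZ, SZ)))
  →3  add(add(add(SZ, Z), mul(add(SZ, mul(Z, SSZ)), add(SZ, Z))), add(add(SZ, Z), add(SZ, SZ)))
  →4  add(add(S(add(Z, Z)), mul(add(SZ, mul(Z, SSZ)), add(SZ, Z))), add(add(SZ, Z), add(SZ, SZ)))
  →5  add(S(add(add(Z, Z), mul(add(SZ, mul(Z, SSZ)), add(SZ, Z)))), add(add(SZ, Z), add(SZ, SZ)))
  →6  S(add(add(add(Z, Z), mul(add(SZ, mul(Z, SSZ)), add(SZ, Z))), add(add(SZ, Z), add(SZ, SZ))))
  →7  S(add(add(Z, mul(add(SZ, mul(Z, SSZ)), add(SZ, Z))), add(add(SZ, Z), add(SZ, SZ))))
  →8  S(add(mul(add(SZ, mul(Z, SSZ)), add(SZ, Z)), add(add(SZ, Z), add(SZ, SZ))))
  →9  S(add(mul(S(add(Z, mul(Z, SSZ))), add(SZ, Z)), add(add(SZ, Z), add(SZ, SZ))))
  →10  S(add(add(add(SZ, Z), mul(add(Z, mul(Z, SSZ)), add(SZ, Z))), add(add(SZ, Z), add(SZ, SZ))))
  →11  S(add(add(S(add(Z, Z)), mul(add(Z, mul(Z, SSZ)), add(SZ, Z))), add(add(SZ, Z), add(SZ, SZ))))
  →12  S(add(S(add(add(Z, Z), mul(add(Z, mul(Z, SSZ)), add(SZ, Z)))), add(add(SZ, Z), add(SZ, SZ))))
  →13  S(S(add(add(add(Z, Z), mul(add(Z, mul(Z, SSZ)), add(SZ, Z))), add(add(SZ, Z), add(SZ, SZ)))))
  →14  S(S(add(add(Z, mul(add(Z, mul(Z, SSZ)), add(SZ, Z))), add(add(SZ, Z), add(SZ, SZ)))))
  →15  S(S(add(mul(add(Z, mul(Z, SSZ)), add(SZ, Z)), add(add(SZ, Z), add(SZ, SZ)))))
  →16  S(S(add(mul(mul(Z, SSZ), add(SZ, Z)), add(add(SZ, Z), add(SZ, SZ)))))
  →17  S(S(add(mul(Z, add(SZ, Z)), add(add(SZ, Z), add(SZ, SZ)))))
  →18  S(S(add(Z, add(add(SZ, Z), add(SZ, SZ)))))
  →19  S(S(add(add(SZ, Z), add(SZ, SZ))))
  →20  S(S(add(S(add(Z, Z)), add(SZ, SZ))))
  →21  S(S(S(add(add(Z, Z), add(SZ, SZ)))))
  →22  S(S(S(add(Z, add(SZ, SZ)))))
  →23  S(S(S(add(SZ, SZ))))
  →24  S(S(S(S(add(Z, SZ)))))
  →25  S^5(Z)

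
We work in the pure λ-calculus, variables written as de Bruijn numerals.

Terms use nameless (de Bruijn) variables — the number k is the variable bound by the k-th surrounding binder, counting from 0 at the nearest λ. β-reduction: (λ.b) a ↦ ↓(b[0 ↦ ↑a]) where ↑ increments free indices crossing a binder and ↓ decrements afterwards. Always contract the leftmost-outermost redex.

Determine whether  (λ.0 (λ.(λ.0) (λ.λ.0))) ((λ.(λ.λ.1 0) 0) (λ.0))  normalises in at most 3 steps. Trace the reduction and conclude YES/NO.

Answer: NO — after 3 steps the term is (λ.(λ.0) 0) (λ.(λ.0) (λ.λ.0)), not yet normal

Derivation:
  start: (λ.0 (λ.(λ.0) (λ.λ.0))) ((λ.(λ.λ.1 0) 0) (λ.0))
  →1  (λ.(λ.λ.1 0) 0) (λ.0) (λ.(λ.0) (λ.λ.0))
  →2  (λ.λ.1 0) (λ.0) (λ.(λ.0) (λ.λ.0))
  →3  (λ.(λ.0) 0) (λ.(λ.0) (λ.λ.0))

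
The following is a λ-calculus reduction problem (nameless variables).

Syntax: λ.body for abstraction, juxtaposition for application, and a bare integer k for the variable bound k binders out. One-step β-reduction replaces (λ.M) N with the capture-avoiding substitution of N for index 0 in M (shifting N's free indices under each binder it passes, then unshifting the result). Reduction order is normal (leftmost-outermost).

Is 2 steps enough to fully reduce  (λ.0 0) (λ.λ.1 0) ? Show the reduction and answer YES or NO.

  start: (λ.0 0) (λ.λ.1 0)
  [1] (λ.λ.1 0) (λ.λ.1 0)
  [2] λ.(λ.λ.1 0) 0

Answer: NO — after 2 steps the term is λ.(λ.λ.1 0) 0, not yet normal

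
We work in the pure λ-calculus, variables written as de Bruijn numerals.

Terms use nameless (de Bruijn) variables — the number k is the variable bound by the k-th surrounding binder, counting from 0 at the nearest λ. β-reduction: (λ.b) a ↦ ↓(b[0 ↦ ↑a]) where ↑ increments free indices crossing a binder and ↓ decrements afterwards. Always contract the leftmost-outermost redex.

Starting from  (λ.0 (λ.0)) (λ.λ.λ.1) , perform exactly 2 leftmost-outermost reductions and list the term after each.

  start: (λ.0 (λ.0)) (λ.λ.λ.1)
  [1] (λ.λ.λ.1) (λ.0)
  [2] λ.λ.1

Answer: after 2 steps: λ.λ.1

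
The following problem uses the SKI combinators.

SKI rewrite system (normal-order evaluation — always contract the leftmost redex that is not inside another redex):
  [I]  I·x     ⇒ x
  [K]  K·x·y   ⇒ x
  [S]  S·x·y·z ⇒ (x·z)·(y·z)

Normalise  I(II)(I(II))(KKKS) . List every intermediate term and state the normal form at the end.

Answer: normal form = KS  (in 7 steps)

Derivation:
  start: I(II)(I(II))(KKKS)
  →1  II(I(II))(KKKS)
  →2  I(I(II))(KKKS)
  →3  I(II)(KKKS)
  →4  II(KKKS)
  →5  I(KKKS)
  →6  KKKS
  →7  KS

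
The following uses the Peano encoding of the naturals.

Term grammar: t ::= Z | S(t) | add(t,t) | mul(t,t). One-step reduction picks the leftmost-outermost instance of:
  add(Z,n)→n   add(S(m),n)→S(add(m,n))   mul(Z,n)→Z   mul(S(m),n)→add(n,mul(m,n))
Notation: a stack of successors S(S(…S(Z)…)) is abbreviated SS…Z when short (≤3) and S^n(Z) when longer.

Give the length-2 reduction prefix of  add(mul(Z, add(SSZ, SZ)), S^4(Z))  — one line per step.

  start: add(mul(Z, add(SSZ, SZ)), S^4(Z))
  [1] add(Z, S^4(Z))
  [2] S^4(Z)

Answer: after 2 steps: S^4(Z)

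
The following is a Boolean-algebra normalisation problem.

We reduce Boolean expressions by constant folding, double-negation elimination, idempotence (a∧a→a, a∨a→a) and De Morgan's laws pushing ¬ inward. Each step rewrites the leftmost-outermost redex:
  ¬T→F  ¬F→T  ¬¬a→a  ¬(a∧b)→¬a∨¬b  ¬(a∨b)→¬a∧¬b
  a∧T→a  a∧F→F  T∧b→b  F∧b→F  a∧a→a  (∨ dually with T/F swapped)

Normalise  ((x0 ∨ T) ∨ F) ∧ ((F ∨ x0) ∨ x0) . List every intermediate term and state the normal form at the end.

Answer: normal form = x0  (in 5 steps)

Reduction:
  start: ((x0 ∨ T) ∨ F) ∧ ((F ∨ x0) ∨ x0)
  [1] (x0 ∨ T) ∧ ((F ∨ x0) ∨ x0)
  [2] T ∧ ((F ∨ x0) ∨ x0)
  [3] (F ∨ x0) ∨ x0
  [4] x0 ∨ x0
  [5] x0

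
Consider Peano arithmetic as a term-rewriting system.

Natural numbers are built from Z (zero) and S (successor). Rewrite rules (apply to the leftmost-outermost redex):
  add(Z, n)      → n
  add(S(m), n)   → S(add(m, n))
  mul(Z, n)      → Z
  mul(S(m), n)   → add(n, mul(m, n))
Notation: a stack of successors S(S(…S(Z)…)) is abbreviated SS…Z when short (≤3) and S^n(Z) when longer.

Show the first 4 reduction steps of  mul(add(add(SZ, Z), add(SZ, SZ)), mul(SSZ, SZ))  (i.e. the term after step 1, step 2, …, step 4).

  start: mul(add(add(SZ, Z), add(SZ, SZ)), mul(SSZ, SZ))
  →1  mul(add(S(add(Z, Z)), add(SZ, SZ)), mul(SSZ, SZ))
  →2  mul(S(add(add(Z, Z), add(SZ, SZ))), mul(SSZ, SZ))
  →3  add(mul(SSZ, SZ), mul(add(add(Z, Z), add(SZ, SZ)), mul(SSZ, SZ)))
  →4  add(add(SZ, mul(SZ, SZ)), mul(add(add(Z, Z), add(SZ, SZ)), mul(SSZ, SZ)))

Answer: after 4 steps: add(add(SZ, mul(SZ, SZ)), mul(add(add(Z, Z), add(SZ, SZ)), mul(SSZ, SZ)))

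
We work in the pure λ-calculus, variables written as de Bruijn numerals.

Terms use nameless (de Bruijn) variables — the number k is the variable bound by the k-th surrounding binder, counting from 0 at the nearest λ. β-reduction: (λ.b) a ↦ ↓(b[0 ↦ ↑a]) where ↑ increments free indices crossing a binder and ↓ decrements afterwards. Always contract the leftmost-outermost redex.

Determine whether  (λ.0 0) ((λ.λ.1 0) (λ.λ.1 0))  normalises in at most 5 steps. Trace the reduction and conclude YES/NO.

Answer: NO — after 5 steps the term is λ.(λ.(λ.λ.1 0) 0) 0, not yet normal

Derivation:
  start: (λ.0 0) ((λ.λ.1 0) (λ.λ.1 0))
  →1  (λ.λ.1 0) (λ.λ.1 0) ((λ.λ.1 0) (λ.λ.1 0))
  →2  (λ.(λ.λ.1 0) 0) ((λ.λ.1 0) (λ.λ.1 0))
  →3  (λ.λ.1 0) ((λ.λ.1 0) (λ.λ.1 0))
  →4  λ.(λ.λ.1 0) (λ.λ.1 0) 0
  →5  λ.(λ.(λ.λ.1 0) 0) 0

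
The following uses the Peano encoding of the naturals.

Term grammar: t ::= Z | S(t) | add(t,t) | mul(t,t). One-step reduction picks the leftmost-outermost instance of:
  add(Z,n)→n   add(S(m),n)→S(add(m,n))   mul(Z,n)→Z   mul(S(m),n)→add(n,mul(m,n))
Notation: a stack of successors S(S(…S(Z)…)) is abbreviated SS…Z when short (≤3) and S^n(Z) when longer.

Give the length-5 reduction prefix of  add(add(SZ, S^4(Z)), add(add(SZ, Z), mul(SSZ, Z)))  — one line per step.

  start: add(add(SZ, S^4(Z)), add(add(SZ, Z), mul(SSZ, Z)))
  [1] add(S(add(Z, S^4(Z))), add(add(SZ, Z), mul(SSZ, Z)))
  [2] S(add(add(Z, S^4(Z)), add(add(SZ, Z), mul(SSZ, Z))))
  [3] S(add(S^4(Z), add(add(SZ, Z), mul(SSZ, Z))))
  [4] S(S(add(SSSZ, add(add(SZ, Z), mul(SSZ, Z)))))
  [5] S(S(S(add(SSZ, add(add(SZ, Z), mul(SSZ, Z))))))

Answer: after 5 steps: S(S(S(add(SSZ, add(add(SZ, Z), mul(SSZ, Z))))))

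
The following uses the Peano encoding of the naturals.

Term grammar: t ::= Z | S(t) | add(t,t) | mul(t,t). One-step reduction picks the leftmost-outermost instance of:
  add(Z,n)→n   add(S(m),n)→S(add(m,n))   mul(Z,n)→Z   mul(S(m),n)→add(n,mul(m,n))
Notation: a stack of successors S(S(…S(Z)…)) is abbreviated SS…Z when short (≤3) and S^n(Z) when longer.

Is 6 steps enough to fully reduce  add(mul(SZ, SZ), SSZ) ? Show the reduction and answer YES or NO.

  start: add(mul(SZ, SZ), SSZ)
  step 1: add(add(SZ, mul(Z, SZ)), SSZ)
  step 2: add(S(add(Z, mul(Z, SZ))), SSZ)
  step 3: S(add(add(Z, mul(Z, SZ)), SSZ))
  step 4: S(add(mul(Z, SZ), SSZ))
  step 5: S(add(Z, SSZ))
  step 6: SSSZ

Answer: YES — reaches normal form SSSZ in 6 ≤ 6 steps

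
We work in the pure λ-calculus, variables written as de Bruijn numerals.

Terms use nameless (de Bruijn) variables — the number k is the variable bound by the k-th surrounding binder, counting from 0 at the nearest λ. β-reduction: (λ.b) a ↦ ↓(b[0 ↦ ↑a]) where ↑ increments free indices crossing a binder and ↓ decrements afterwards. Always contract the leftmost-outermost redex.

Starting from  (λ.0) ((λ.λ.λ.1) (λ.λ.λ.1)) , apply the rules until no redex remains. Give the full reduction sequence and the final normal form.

  start: (λ.0) ((λ.λ.λ.1) (λ.λ.λ.1))
  →1  (λ.λ.λ.1) (λ.λ.λ.1)
  →2  λ.λ.1

Answer: normal form = λ.λ.1  (in 2 steps)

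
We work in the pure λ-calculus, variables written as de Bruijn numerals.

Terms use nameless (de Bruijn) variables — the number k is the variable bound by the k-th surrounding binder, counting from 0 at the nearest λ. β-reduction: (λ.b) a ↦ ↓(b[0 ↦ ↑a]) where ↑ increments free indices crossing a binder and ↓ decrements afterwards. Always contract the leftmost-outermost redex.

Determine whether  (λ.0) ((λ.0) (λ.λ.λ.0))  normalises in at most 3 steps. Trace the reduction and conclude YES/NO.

Answer: YES — reaches normal form λ.λ.λ.0 in 2 ≤ 3 steps

Derivation:
  start: (λ.0) ((λ.0) (λ.λ.λ.0))
  [1] (λ.0) (λ.λ.λ.0)
  [2] λ.λ.λ.0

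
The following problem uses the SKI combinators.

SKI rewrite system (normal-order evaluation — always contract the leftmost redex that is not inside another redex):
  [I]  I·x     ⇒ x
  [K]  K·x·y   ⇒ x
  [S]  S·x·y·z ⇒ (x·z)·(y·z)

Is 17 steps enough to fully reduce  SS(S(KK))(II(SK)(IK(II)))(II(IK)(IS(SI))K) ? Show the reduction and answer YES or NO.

Answer: NO — after 17 steps the term is S(SI)(K(II(IK)(IS(SI))K)), not yet normal

Working:
  start: SS(S(KK))(II(SK)(IK(II)))(II(IK)(IS(SI))K)
  step 1: S(II(SK)(IK(II)))(S(KK)(II(SK)(IK(II))))(II(IK)(IS(SI))K)
  step 2: II(SK)(IK(II))(II(IK)(IS(SI))K)(S(KK)(II(SK)(IK(II)))(II(IK)(IS(SI))K))
  step 3: I(SK)(IK(II))(II(IK)(IS(SI))K)(S(KK)(II(SK)(IK(II)))(II(IK)(IS(SI))K))
  step 4: SK(IK(II))(II(IK)(IS(SI))K)(S(KK)(II(SK)(IK(II)))(II(IK)(IS(SI))K))
  step 5: K(II(IK)(IS(SI))K)(IK(II)(II(IK)(IS(SI))K))(S(KK)(II(SK)(IK(II)))(II(IK)(IS(SI))K))
  step 6: II(IK)(IS(SI))K(S(KK)(II(SK)(IK(II)))(II(IK)(IS(SI))K))
  step 7: I(IK)(IS(SI))K(S(KK)(II(SK)(IK(II)))(II(IK)(IS(SI))K))
  step 8: IK(IS(SI))K(S(KK)(II(SK)(IK(II)))(II(IK)(IS(SI))K))
  step 9: K(IS(SI))K(S(KK)(II(SK)(IK(II)))(II(IK)(IS(SI))K))
  step 10: IS(SI)(S(KK)(II(SK)(IK(II)))(II(IK)(IS(SI))K))
  step 11: S(SI)(S(KK)(II(SK)(IK(II)))(II(IK)(IS(SI))K))
  step 12: S(SI)(KK(II(IK)(IS(SI))K)(II(SK)(IK(II))(II(IK)(IS(SI))K)))
  step 13: S(SI)(K(II(SK)(IK(II))(II(IK)(IS(SI))K)))
  step 14: S(SI)(K(I(SK)(IK(II))(II(IK)(IS(SI))K)))
  step 15: S(SI)(K(SK(IK(II))(II(IK)(IS(SI))K)))
  step 16: S(SI)(K(K(II(IK)(IS(SI))K)(IK(II)(II(IK)(IS(SI))K))))
  step 17: S(SI)(K(II(IK)(IS(SI))K))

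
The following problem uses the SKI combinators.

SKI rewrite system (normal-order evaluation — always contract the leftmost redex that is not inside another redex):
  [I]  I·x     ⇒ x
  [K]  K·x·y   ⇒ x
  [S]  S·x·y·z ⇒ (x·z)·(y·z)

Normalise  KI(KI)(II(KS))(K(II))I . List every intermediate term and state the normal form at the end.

Answer: normal form = SI  (in 5 steps)

Working:
  start: KI(KI)(II(KS))(K(II))I
  step 1: I(II(KS))(K(II))I
  step 2: II(KS)(K(II))I
  step 3: I(KS)(K(II))I
  step 4: KS(K(II))I
  step 5: SI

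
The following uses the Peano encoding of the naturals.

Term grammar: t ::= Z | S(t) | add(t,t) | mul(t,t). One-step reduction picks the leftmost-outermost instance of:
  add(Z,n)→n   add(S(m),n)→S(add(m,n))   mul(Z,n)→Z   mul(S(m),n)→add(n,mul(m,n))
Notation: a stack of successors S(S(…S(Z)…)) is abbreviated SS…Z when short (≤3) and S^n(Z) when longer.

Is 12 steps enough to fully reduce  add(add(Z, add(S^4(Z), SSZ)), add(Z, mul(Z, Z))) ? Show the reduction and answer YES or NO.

  start: add(add(Z, add(S^4(Z), SSZ)), add(Z, mul(Z, Z)))
  [1] add(add(S^4(Z), SSZ), add(Z, mul(Z, Z)))
  [2] add(S(add(SSSZ, SSZ)), add(Z, mul(Z, Z)))
  [3] S(add(add(SSSZ, SSZ), add(Z, mul(Z, Z))))
  [4] S(add(S(add(SSZ, SSZ)), add(Z, mul(Z, Z))))
  [5] S(S(add(add(SSZ, SSZ), add(Z, mul(Z, Z)))))
  [6] S(S(add(S(add(SZ, SSZ)), add(Z, mul(Z, Z)))))
  [7] S(S(S(add(add(SZ, SSZ), add(Z, mul(Z, Z))))))
  [8] S(S(S(add(S(add(Z, SSZ)), add(Z, mul(Z, Z))))))
  [9] S(S(S(S(add(add(Z, SSZ), add(Z, mul(Z, Z)))))))
  [10] S(S(S(S(add(SSZ, add(Z, mul(Z, Z)))))))
  [11] S(S(S(S(S(add(SZ, add(Z, mul(Z, Z))))))))
  [12] S(S(S(S(S(S(add(Z, add(Z, mul(Z, Z)))))))))

Answer: NO — after 12 steps the term is S(S(S(S(S(S(add(Z, add(Z, mul(Z, Z))))))))), not yet normal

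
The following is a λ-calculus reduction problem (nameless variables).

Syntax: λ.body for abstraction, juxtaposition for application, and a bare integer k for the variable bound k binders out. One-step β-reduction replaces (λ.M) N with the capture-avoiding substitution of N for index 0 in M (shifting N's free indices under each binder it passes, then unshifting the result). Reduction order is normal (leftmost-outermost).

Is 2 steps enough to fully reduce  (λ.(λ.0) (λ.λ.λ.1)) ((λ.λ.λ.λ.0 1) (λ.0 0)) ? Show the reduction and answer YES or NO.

  start: (λ.(λ.0) (λ.λ.λ.1)) ((λ.λ.λ.λ.0 1) (λ.0 0))
  →1  (λ.0) (λ.λ.λ.1)
  →2  λ.λ.λ.1

Answer: YES — reaches normal form λ.λ.λ.1 in 2 ≤ 2 steps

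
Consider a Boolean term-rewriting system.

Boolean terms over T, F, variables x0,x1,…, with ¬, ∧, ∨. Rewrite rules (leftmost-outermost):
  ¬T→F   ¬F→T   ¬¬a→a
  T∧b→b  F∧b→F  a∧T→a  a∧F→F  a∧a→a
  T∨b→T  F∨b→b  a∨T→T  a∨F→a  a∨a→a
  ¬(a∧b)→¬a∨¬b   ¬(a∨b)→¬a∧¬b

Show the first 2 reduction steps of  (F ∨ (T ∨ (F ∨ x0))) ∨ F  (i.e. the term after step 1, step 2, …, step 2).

Answer: after 2 steps: T ∨ (F ∨ x0)

Working:
  start: (F ∨ (T ∨ (F ∨ x0))) ∨ F
  →1  F ∨ (T ∨ (F ∨ x0))
  →2  T ∨ (F ∨ x0)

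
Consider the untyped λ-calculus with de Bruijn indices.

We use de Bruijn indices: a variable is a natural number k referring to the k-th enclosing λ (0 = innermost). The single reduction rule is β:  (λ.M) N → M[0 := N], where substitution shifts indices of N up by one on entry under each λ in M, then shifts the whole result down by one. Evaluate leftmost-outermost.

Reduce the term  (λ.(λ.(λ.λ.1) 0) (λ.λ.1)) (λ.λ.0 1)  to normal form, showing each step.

Answer: normal form = λ.λ.λ.1  (in 3 steps)

Reduction:
  start: (λ.(λ.(λ.λ.1) 0) (λ.λ.1)) (λ.λ.0 1)
  step 1: (λ.(λ.λ.1) 0) (λ.λ.1)
  step 2: (λ.λ.1) (λ.λ.1)
  step 3: λ.λ.λ.1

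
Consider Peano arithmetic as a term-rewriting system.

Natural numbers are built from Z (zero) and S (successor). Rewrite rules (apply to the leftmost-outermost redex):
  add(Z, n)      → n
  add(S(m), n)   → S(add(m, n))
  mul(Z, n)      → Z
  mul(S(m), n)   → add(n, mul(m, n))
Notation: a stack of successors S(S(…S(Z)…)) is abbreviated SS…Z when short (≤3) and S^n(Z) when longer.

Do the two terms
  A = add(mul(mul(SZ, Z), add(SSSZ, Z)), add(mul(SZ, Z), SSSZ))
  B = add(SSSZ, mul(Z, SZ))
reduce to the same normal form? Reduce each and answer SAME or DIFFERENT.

Answer: SAME — A ⇓ SSSZ, B ⇓ SSSZ

Reduction:
Term A:
  start: add(mul(mul(SZ, Z), add(SSSZ, Z)), add(mul(SZ, Z), SSSZ))
  step 1: add(mul(add(Z, mul(Z, Z)), add(SSSZ, Z)), add(mul(SZ, Z), SSSZ))
  step 2: add(mul(mul(Z, Z), add(SSSZ, Z)), add(mul(SZ, Z), SSSZ))
  step 3: add(mul(Z, add(SSSZ, Z)), add(mul(SZ, Z), SSSZ))
  step 4: add(Z, add(mul(SZ, Z), SSSZ))
  step 5: add(mul(SZ, Z), SSSZ)
  step 6: add(add(Z, mul(Z, Z)), SSSZ)
  step 7: add(mul(Z, Z), SSSZ)
  step 8: add(Z, SSSZ)
  step 9: SSSZ

Term B:
  start: add(SSSZ, mul(Z, SZ))
  step 1: S(add(SSZ, mul(Z, SZ)))
  step 2: S(S(add(SZ, mul(Z, SZ))))
  step 3: S(S(S(add(Z, mul(Z, SZ)))))
  step 4: S(S(S(mul(Z, SZ))))
  step 5: SSSZ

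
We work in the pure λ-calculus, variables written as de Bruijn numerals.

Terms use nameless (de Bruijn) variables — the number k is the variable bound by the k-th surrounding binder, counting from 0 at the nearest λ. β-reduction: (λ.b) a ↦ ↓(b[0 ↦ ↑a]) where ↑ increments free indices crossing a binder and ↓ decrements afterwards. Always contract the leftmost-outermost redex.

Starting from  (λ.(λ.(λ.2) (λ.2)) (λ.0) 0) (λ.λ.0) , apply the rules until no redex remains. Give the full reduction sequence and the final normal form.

  start: (λ.(λ.(λ.2) (λ.2)) (λ.0) 0) (λ.λ.0)
  [1] (λ.(λ.λ.λ.0) (λ.λ.λ.0)) (λ.0) (λ.λ.0)
  [2] (λ.λ.λ.0) (λ.λ.λ.0) (λ.λ.0)
  [3] (λ.λ.0) (λ.λ.0)
  [4] λ.0

Answer: normal form = λ.0  (in 4 steps)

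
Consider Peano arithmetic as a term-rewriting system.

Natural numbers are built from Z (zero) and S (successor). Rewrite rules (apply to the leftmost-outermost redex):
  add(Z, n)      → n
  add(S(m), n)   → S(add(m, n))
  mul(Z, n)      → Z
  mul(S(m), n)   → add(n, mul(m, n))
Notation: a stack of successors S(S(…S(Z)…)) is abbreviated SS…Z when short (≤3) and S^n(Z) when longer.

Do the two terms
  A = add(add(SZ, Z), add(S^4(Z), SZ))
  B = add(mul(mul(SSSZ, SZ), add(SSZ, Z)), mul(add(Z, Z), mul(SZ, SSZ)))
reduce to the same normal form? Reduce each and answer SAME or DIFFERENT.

Term A:
  start: add(add(SZ, Z), add(S^4(Z), SZ))
  [1] add(S(add(Z, Z)), add(S^4(Z), SZ))
  [2] S(add(add(Z, Z), add(S^4(Z), SZ)))
  [3] S(add(Z, add(S^4(Z), SZ)))
  [4] S(add(S^4(Z), SZ))
  [5] S(S(add(SSSZ, SZ)))
  [6] S(S(S(add(SSZ, SZ))))
  [7] S(S(S(S(add(SZ, SZ)))))
  [8] S(S(S(S(S(add(Z, SZ))))))
  [9] S^6(Z)

Term B:
  start: add(mul(mul(SSSZ, SZ), add(SSZ, Z)), mul(add(Z, Z), mul(SZ, SSZ)))
  [1] add(mul(add(SZ, mul(SSZ, SZ)), add(SSZ, Z)), mul(add(Z, Z), mul(SZ, SSZ)))
  [2] add(mul(S(add(Z, mul(SSZ, SZ))), add(SSZ, Z)), mul(add(Z, Z), mul(SZ, SSZ)))
  [3] add(add(add(SSZ, Z), mul(add(Z, mul(SSZ, SZ)), add(SSZ, Z))), mul(add(Z, Z), mul(SZ, SSZ)))
  [4] add(add(S(add(SZ, Z)), mul(add(Z, mul(SSZ, SZ)), add(SSZ, Z))), mul(add(Z, Z), mul(SZ, SSZ)))
  [5] add(S(add(add(SZ, Z), mul(add(Z, mul(SSZ, SZ)), add(SSZ, Z)))), mul(add(Z, Z), mul(SZ, SSZ)))
  [6] S(add(add(add(SZ, Z), mul(add(Z, mul(SSZ, SZ)), add(SSZ, Z))), mul(add(Z, Z), mul(SZ, SSZ))))
  [7] S(add(add(S(add(Z, Z)), mul(add(Z, mul(SSZ, SZ)), add(SSZ, Z))), mul(add(Z, Z), mul(SZ, SSZ))))
  [8] S(add(S(add(add(Z, Z), mul(add(Z, mul(SSZ, SZ)), add(SSZ, Z)))), mul(add(Z, Z), mul(SZ, SSZ))))
  [9] S(S(add(add(add(Z, Z), mul(add(Z, mul(SSZ, SZ)), add(SSZ, Z))), mul(add(Z, Z), mul(SZ, SSZ)))))
  [10] S(S(add(add(Z, mul(add(Z, mul(SSZ, SZ)), add(SSZ, Z))), mul(add(Z, Z), mul(SZ, SSZ)))))
  [11] S(S(add(mul(add(Z, mul(SSZ, SZ)), add(SSZ, Z)), mul(add(Z, Z), mul(SZ, SSZ)))))
  [12] S(S(add(mul(mul(SSZ, SZ), add(SSZ, Z)), mul(add(Z, Z), mul(SZ, SSZ)))))
  [13] S(S(add(mul(add(SZ, mul(SZ, SZ)), add(SSZ, Z)), mul(add(Z, Z), mul(SZ, SSZ)))))
  [14] S(S(add(mul(S(add(Z, mul(SZ, SZ))), add(SSZ, Z)), mul(add(Z, Z), mul(SZ, SSZ)))))
  [15] S(S(add(add(add(SSZ, Z), mul(add(Z, mul(SZ, SZ)), add(SSZ, Z))), mul(add(Z, Z), mul(SZ, SSZ)))))
  [16] S(S(add(add(S(add(SZ, Z)), mul(add(Z, mul(SZ, SZ)), add(SSZ, Z))), mul(add(Z, Z), mul(SZ, SSZ)))))
  [17] S(S(add(S(add(add(SZ, Z), mul(add(Z, mul(SZ, SZ)), add(SSZ, Z)))), mul(add(Z, Z), mul(SZ, SSZ)))))
  [18] S(S(S(add(add(add(SZ, Z), mul(add(Z, mul(SZ, SZ)), add(SSZ, Z))), mul(add(Z, Z), mul(SZ, SSZ))))))
  [19] S(S(S(add(add(S(add(Z, Z)), mul(add(Z, mul(SZ, SZ)), add(SSZ, Z))), mul(add(Z, Z), mul(SZ, SSZ))))))
  [20] S(S(S(add(S(add(add(Z, Z), mul(add(Z, mul(SZ, SZ)), add(SSZ, Z)))), mul(add(Z, Z), mul(SZ, SSZ))))))
  [21] S(S(S(S(add(add(add(Z, Z), mul(add(Z, mul(SZ, SZ)), add(SSZ, Z))), mul(add(Z, Z), mul(SZ, SSZ)))))))
  [22] S(S(S(S(add(add(Z, mul(add(Z, mul(SZ, SZ)), add(SSZ, Z))), mul(add(Z, Z), mul(SZ, SSZ)))))))
  [23] S(S(S(S(add(mul(add(Z, mul(SZ, SZ)), add(SSZ, Z)), mul(add(Z, Z), mul(SZ, SSZ)))))))
  [24] S(S(S(S(add(mul(mul(SZ, SZ), add(SSZ, Z)), mul(add(Z, Z), mul(SZ, SSZ)))))))
  [25] S(S(S(S(add(mul(add(SZ, mul(Z, SZ)), add(SSZ, Z)), mul(add(Z, Z), mul(SZ, SSZ)))))))
  [26] S(S(S(S(add(mul(S(add(Z, mul(Z, SZ))), add(SSZ, Z)), mul(add(Z, Z), mul(SZ, SSZ)))))))
  [27] S(S(S(S(add(add(add(SSZ, Z), mul(add(Z, mul(Z, SZ)), add(SSZ, Z))), mul(add(Z, Z), mul(SZ, SSZ)))))))
  [28] S(S(S(S(add(add(S(add(SZ, Z)), mul(add(Z, mul(Z, SZ)), add(SSZ, Z))), mul(add(Z, Z), mul(SZ, SSZ)))))))
  [29] S(S(S(S(add(S(add(add(SZ, Z), mul(add(Z, mul(Z, SZ)), add(SSZ, Z)))), mul(add(Z, Z), mul(SZ, SSZ)))))))
  [30] S(S(S(S(S(add(add(add(SZ, Z), mul(add(Z, mul(Z, SZ)), add(SSZ, Z))), mul(add(Z, Z), mul(SZ, SSZ))))))))
  [31] S(S(S(S(S(add(add(S(add(Z, Z)), mul(add(Z, mul(Z, SZ)), add(SSZ, Z))), mul(add(Z, Z), mul(SZ, SSZ))))))))
  [32] S(S(S(S(S(add(S(add(add(Z, Z), mul(add(Z, mul(Z, SZ)), add(SSZ, Z)))), mul(add(Z, Z), mul(SZ, SSZ))))))))
  [33] S(S(S(S(S(S(add(add(add(Z, Z), mul(add(Z, mul(Z, SZ)), add(SSZ, Z))), mul(add(Z, Z), mul(SZ, SSZ)))))))))
  [34] S(S(S(S(S(S(add(add(Z, mul(add(Z, mul(Z, SZ)), add(SSZ, Z))), mul(add(Z, Z), mul(SZ, SSZ)))))))))
  [35] S(S(S(S(S(S(add(mul(add(Z, mul(Z, SZ)), add(SSZ, Z)), mul(add(Z, Z), mul(SZ, SSZ)))))))))
  [36] S(S(S(S(S(S(add(mul(mul(Z, SZ), add(SSZ, Z)), mul(add(Z, Z), mul(SZ, SSZ)))))))))
  [37] S(S(S(S(S(S(add(mul(Z, add(SSZ, Z)), mul(add(Z, Z), mul(SZ, SSZ)))))))))
  [38] S(S(S(S(S(S(add(Z, mul(add(Z, Z), mul(SZ, SSZ)))))))))
  [39] S(S(S(S(S(S(mul(add(Z, Z), mul(SZ, SSZ))))))))
  [40] S(S(S(S(S(S(mul(Z, mul(SZ, SSZ))))))))
  [41] S^6(Z)

Answer: SAME — A ⇓ S^6(Z), B ⇓ S^6(Z)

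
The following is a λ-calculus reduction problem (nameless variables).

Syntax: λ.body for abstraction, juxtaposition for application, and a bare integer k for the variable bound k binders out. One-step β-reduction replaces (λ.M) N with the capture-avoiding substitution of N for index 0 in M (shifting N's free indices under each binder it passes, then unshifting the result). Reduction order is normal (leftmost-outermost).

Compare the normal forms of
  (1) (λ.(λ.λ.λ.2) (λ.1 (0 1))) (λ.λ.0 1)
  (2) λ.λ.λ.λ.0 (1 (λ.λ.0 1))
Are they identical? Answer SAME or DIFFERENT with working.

Term A:
  start: (λ.(λ.λ.λ.2) (λ.1 (0 1))) (λ.λ.0 1)
  →1  (λ.λ.λ.2) (λ.(λ.λ.0 1) (0 (λ.λ.0 1)))
  →2  λ.λ.λ.(λ.λ.0 1) (0 (λ.λ.0 1))
  →3  λ.λ.λ.λ.0 (1 (λ.λ.0 1))

Term B:
  start: λ.λ.λ.λ.0 (1 (λ.λ.0 1))

Answer: SAME — A ⇓ λ.λ.λ.λ.0 (1 (λ.λ.0 1)), B ⇓ λ.λ.λ.λ.0 (1 (λ.λ.0 1))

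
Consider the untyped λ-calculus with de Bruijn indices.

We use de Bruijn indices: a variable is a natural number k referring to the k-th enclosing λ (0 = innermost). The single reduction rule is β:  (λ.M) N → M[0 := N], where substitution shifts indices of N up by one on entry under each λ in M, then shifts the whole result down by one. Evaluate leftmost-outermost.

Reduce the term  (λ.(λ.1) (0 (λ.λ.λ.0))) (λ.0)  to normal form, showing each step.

  start: (λ.(λ.1) (0 (λ.λ.λ.0))) (λ.0)
  step 1: (λ.λ.0) ((λ.0) (λ.λ.λ.0))
  step 2: λ.0

Answer: normal form = λ.0  (in 2 steps)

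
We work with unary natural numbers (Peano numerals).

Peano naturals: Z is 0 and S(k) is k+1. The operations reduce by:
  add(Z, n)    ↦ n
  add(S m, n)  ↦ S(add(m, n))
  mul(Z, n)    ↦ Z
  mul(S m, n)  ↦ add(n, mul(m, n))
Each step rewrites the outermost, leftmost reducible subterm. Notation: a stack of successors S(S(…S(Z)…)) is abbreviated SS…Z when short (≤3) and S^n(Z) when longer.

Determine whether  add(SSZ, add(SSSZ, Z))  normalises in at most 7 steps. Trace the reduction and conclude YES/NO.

Answer: YES — reaches normal form S^5(Z) in 7 ≤ 7 steps

Reduction:
  start: add(SSZ, add(SSSZ, Z))
  [1] S(add(SZ, add(SSSZ, Z)))
  [2] S(S(add(Z, add(SSSZ, Z))))
  [3] S(S(add(SSSZ, Z)))
  [4] S(S(S(add(SSZ, Z))))
  [5] S(S(S(S(add(SZ, Z)))))
  [6] S(S(S(S(S(add(Z, Z))))))
  [7] S^5(Z)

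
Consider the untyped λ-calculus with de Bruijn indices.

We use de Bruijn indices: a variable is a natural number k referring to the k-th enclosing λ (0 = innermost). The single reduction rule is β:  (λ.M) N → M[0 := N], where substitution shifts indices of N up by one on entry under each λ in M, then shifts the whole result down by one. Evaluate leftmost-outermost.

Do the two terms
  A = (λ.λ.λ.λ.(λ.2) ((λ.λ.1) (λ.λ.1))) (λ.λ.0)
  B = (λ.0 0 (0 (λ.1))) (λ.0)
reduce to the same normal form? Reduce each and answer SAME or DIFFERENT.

Term A:
  start: (λ.λ.λ.λ.(λ.2) ((λ.λ.1) (λ.λ.1))) (λ.λ.0)
  →1  λ.λ.λ.(λ.2) ((λ.λ.1) (λ.λ.1))
  →2  λ.λ.λ.1

Term B:
  start: (λ.0 0 (0 (λ.1))) (λ.0)
  →1  (λ.0) (λ.0) ((λ.0) (λ.λ.0))
  →2  (λ.0) ((λ.0) (λ.λ.0))
  →3  (λ.0) (λ.λ.0)
  →4  λ.λ.0

Answer: DIFFERENT — A ⇓ λ.λ.λ.1, B ⇓ λ.λ.0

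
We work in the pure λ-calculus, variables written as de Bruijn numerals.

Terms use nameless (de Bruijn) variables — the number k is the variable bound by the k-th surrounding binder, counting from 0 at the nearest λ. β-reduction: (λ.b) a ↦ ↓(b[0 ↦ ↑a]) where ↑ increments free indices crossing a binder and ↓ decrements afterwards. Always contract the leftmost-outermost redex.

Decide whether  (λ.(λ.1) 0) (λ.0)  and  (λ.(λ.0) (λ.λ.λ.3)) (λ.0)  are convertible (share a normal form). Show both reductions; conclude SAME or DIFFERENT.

Answer: DIFFERENT — A ⇓ λ.0, B ⇓ λ.λ.λ.λ.0

Derivation:
Term A:
  start: (λ.(λ.1) 0) (λ.0)
  →1  (λ.λ.0) (λ.0)
  →2  λ.0

Term B:
  start: (λ.(λ.0) (λ.λ.λ.3)) (λ.0)
  →1  (λ.0) (λ.λ.λ.λ.0)
  →2  λ.λ.λ.λ.0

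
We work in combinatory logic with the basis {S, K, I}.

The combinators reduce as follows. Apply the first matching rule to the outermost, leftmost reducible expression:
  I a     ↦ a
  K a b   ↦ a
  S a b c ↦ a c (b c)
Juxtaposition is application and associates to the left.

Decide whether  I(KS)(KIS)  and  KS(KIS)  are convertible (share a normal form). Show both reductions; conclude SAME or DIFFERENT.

Term A:
  start: I(KS)(KIS)
  →1  KS(KIS)
  →2  S

Term B:
  start: KS(KIS)
  →1  S

Answer: SAME — A ⇓ S, B ⇓ S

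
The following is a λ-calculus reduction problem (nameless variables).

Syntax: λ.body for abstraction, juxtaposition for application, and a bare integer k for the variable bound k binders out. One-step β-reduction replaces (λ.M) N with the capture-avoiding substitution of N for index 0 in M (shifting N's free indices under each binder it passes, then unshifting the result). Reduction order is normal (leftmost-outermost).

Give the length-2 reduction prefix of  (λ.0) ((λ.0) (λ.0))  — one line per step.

  start: (λ.0) ((λ.0) (λ.0))
  [1] (λ.0) (λ.0)
  [2] λ.0

Answer: after 2 steps: λ.0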